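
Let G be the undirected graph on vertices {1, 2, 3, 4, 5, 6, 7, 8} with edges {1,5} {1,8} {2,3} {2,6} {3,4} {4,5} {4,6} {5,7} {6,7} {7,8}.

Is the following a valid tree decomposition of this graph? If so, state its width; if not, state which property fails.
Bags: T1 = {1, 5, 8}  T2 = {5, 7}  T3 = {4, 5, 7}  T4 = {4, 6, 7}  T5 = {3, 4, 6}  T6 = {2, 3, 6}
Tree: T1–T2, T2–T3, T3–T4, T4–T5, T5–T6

No — edge (8,7) lies in no bag.

A tree decomposition must satisfy three properties: every vertex lies in some bag; for every edge, both endpoints lie together in some bag; and for every vertex, the bags containing it form a connected subtree. Here edge (8,7) lies in no bag, so the decomposition is invalid.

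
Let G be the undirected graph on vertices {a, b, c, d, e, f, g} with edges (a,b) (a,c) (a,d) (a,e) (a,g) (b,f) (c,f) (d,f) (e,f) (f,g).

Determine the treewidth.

A width-2 tree decomposition is:
Bags: B1 = {a, f, g}  B2 = {a, d, f}  B3 = {a, e, f}  B4 = {a, c, f}  B5 = {a, b, f}
Tree: B1–B2, B2–B3, B3–B4, B4–B5
Every bag has size at most 3, so the width is 3 − 1 = 2 and tw(G) ≤ 2. Since a–g–f–d–a is a cycle in G, G is not acyclic. Forests are exactly the graphs of treewidth ≤ 1, so tw(G) ≥ 2. The upper and lower bounds meet at 2, so that is the treewidth.

2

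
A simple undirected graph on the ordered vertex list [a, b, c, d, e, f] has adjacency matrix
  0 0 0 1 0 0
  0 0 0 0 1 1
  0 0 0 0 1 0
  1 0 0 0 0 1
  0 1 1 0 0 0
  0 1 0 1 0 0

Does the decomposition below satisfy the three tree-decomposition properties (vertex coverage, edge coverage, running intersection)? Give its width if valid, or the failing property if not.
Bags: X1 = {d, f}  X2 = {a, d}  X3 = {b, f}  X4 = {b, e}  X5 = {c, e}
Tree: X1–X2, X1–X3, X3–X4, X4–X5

Checking the three conditions: (i) the bags cover all of {a, b, c, d, e, f}; (ii) for each edge, some bag contains both endpoints; (iii) the bags containing any fixed vertex form a subtree. All hold, so the decomposition is valid with width 2 − 1 = 1.

Yes; width 1.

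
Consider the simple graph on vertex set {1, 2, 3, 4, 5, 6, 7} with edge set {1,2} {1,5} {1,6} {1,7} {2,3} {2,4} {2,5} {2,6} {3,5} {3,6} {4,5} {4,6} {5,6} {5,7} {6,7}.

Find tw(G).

A width-3 tree decomposition is:
Bags: B1 = {2, 3, 5, 6}  B2 = {1, 2, 5, 6}  B3 = {2, 4, 5, 6}  B4 = {1, 5, 6, 7}
Tree: B1–B2, B1–B3, B2–B4
Each bag holds 4 vertices, so the decomposition has width 3, which upper-bounds the treewidth. For the lower bound, the 4 vertices {1, 2, 5, 6} are pairwise adjacent, and any tree decomposition puts a clique entirely inside one bag — forcing width ≥ 3. The upper and lower bounds meet at 3, so that is the treewidth.

3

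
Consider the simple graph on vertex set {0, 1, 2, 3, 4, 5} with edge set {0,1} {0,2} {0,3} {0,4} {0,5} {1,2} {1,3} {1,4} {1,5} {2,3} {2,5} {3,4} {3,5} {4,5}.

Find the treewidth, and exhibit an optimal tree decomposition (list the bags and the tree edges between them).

The largest bag has 5 vertices, giving width 4; this decomposition certifies tw(G) ≤ 4. Conversely, {0, 1, 2, 3, 5} is a clique of size 5, and the vertices of any clique must share a bag in every tree decomposition; so some bag has ≥ 5 vertices and tw(G) ≥ 4. Combining the bounds, tw(G) = 4.

Treewidth 4.
Bags: B1 = {0, 1, 2, 3, 5}  B2 = {0, 1, 3, 4, 5}
Tree: B1–B2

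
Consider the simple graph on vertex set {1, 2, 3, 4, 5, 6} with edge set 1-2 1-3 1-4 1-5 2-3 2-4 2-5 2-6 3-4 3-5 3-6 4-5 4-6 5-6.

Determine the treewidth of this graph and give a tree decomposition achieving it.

Treewidth 4.
Bags: B1 = {2, 3, 4, 5, 6}  B2 = {1, 2, 3, 4, 5}
Tree: B1–B2

Every bag has size at most 5, so the width is 5 − 1 = 4 and tw(G) ≤ 4. On the other hand G contains the 5-clique {1, 2, 3, 4, 5}. A clique must lie in a single bag of any decomposition, so no decomposition can have width below 4. Therefore the treewidth is 4.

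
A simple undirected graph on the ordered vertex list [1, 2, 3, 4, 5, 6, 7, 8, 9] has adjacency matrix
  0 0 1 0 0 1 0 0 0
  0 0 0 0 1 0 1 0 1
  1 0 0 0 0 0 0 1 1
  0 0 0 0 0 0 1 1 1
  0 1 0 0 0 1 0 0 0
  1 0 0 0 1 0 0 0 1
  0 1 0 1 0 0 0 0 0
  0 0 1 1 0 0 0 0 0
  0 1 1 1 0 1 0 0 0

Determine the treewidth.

3

A width-3 tree decomposition is:
Bags: B1 = {1, 3, 4, 8}  B2 = {1, 3, 4, 9}  B3 = {1, 4, 6, 9}  B4 = {4, 6, 7, 9}  B5 = {2, 6, 7, 9}  B6 = {2, 5, 6, 7}
Tree: B1–B2, B2–B3, B3–B4, B4–B5, B5–B6
Every bag has size at most 4, so the width is 4 − 1 = 3 and tw(G) ≤ 3. For the lower bound: the 4 vertex sets {1,3,8}, {4}, {9}, {2,5,6,7} are disjoint, each induces a connected subgraph, and every pair is joined by at least one edge of G. Contracting each set to a single vertex therefore yields K_{4} as a minor, and since treewidth is minor-monotone, tw(G) ≥ tw(K_{4}) = 3. The upper and lower bounds meet at 3, so that is the treewidth.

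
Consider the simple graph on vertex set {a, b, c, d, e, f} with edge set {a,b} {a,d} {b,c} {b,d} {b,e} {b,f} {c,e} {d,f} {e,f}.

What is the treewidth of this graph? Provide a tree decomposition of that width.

Each bag holds 3 vertices, so the decomposition has width 2, which upper-bounds the treewidth. Conversely, {a, b, d} is a clique of size 3, and the vertices of any clique must share a bag in every tree decomposition; so some bag has ≥ 3 vertices and tw(G) ≥ 2. Therefore the treewidth is 2.

Treewidth 2.
Bags: B1 = {b, e, f}  B2 = {b, d, f}  B3 = {b, c, e}  B4 = {a, b, d}
Tree: B1–B2, B1–B3, B2–B4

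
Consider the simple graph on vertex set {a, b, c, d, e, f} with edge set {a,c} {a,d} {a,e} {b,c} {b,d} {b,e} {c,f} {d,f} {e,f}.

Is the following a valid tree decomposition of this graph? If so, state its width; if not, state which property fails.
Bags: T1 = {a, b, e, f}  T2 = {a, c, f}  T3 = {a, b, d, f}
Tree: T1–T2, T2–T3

A tree decomposition must satisfy three properties: every vertex lies in some bag; for every edge, both endpoints lie together in some bag; and for every vertex, the bags containing it form a connected subtree. Here edge (b,c) lies in no bag, so the decomposition is invalid.

No — edge (b,c) lies in no bag.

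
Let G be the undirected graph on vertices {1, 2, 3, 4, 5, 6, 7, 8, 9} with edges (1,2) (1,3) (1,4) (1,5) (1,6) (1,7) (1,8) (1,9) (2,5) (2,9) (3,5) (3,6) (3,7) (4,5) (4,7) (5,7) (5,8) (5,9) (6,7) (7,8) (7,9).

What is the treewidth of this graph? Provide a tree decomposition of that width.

Treewidth 3.
One optimal decomposition is:
Bags: B1 = {1, 3, 5, 7}  B2 = {1, 5, 7, 8}  B3 = {1, 4, 5, 7}  B4 = {1, 5, 7, 9}  B5 = {1, 3, 6, 7}  B6 = {1, 2, 5, 9}
Tree: B1–B2, B2–B3, B1–B4, B1–B5, B4–B6

Every bag has size at most 4, so the width is 4 − 1 = 3 and tw(G) ≤ 3. Conversely, {1, 2, 5, 9} is a clique of size 4, and the vertices of any clique must share a bag in every tree decomposition; so some bag has ≥ 4 vertices and tw(G) ≥ 3. Therefore the treewidth is 3.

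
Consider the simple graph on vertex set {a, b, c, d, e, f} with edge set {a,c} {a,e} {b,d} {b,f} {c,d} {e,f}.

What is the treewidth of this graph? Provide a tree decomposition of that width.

Each bag holds 3 vertices, so the decomposition has width 2, which upper-bounds the treewidth. Since e–a–c–d–b–f–e is a cycle in G, G is not acyclic. Forests are exactly the graphs of treewidth ≤ 1, so tw(G) ≥ 2. Hence tw(G) = 2 exactly.

Treewidth 2.
Bags: B1 = {a, c, e}  B2 = {c, d, e}  B3 = {b, d, e}  B4 = {b, e, f}
Tree: B1–B2, B2–B3, B3–B4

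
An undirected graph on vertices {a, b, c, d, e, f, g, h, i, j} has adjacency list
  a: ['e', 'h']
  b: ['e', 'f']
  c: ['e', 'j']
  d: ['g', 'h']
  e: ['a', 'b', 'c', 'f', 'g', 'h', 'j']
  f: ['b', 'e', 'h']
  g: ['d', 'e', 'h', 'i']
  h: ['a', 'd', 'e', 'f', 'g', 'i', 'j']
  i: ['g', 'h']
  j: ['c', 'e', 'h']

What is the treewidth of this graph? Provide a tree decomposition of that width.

Treewidth 2.
Bags: B1 = {e, h, j}  B2 = {e, f, h}  B3 = {c, e, j}  B4 = {a, e, h}  B5 = {e, g, h}  B6 = {g, h, i}  B7 = {b, e, f}  B8 = {d, g, h}
Tree: B1–B2, B1–B3, B1–B4, B1–B5, B5–B6, B2–B7, B6–B8

Every bag has size at most 3, so the width is 3 − 1 = 2 and tw(G) ≤ 2. For the lower bound, the 3 vertices {d, g, h} are pairwise adjacent, and any tree decomposition puts a clique entirely inside one bag — forcing width ≥ 2. Therefore the treewidth is 2.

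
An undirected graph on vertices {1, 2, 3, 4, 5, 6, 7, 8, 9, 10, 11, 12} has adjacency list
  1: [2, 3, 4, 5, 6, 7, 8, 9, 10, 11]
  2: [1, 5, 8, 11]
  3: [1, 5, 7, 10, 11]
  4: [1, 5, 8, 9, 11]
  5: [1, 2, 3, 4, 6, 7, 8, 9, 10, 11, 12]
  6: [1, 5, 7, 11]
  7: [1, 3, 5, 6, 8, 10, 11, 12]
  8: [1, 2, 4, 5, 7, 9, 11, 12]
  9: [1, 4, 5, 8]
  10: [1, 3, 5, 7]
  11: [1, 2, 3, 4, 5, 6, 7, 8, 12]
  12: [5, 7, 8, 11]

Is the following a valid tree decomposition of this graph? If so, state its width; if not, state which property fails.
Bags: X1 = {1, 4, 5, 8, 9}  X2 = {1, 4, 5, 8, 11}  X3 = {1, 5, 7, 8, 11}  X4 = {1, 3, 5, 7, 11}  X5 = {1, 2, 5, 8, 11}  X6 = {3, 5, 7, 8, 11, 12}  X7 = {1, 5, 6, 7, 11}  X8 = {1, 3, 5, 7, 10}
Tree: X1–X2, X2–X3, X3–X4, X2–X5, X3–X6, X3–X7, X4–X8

No — bags containing vertex 3 are not connected in the tree.

A tree decomposition must satisfy three properties: every vertex lies in some bag; for every edge, both endpoints lie together in some bag; and for every vertex, the bags containing it form a connected subtree. Here bags containing vertex 3 are not connected in the tree, so the decomposition is invalid.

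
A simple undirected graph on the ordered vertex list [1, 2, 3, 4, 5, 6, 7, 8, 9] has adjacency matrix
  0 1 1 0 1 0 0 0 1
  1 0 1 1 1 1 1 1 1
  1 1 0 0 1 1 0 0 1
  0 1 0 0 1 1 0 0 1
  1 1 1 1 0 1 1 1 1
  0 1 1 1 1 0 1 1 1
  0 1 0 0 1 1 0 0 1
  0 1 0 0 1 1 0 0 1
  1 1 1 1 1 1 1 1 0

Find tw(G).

A width-4 tree decomposition is:
Bags: B1 = {2, 5, 6, 8, 9}  B2 = {2, 3, 5, 6, 9}  B3 = {1, 2, 3, 5, 9}  B4 = {2, 5, 6, 7, 9}  B5 = {2, 4, 5, 6, 9}
Tree: B1–B2, B2–B3, B2–B4, B2–B5
Every bag has size at most 5, so the width is 5 − 1 = 4 and tw(G) ≤ 4. On the other hand G contains the 5-clique {1, 2, 3, 5, 9}. A clique must lie in a single bag of any decomposition, so no decomposition can have width below 4. Hence tw(G) = 4 exactly.

4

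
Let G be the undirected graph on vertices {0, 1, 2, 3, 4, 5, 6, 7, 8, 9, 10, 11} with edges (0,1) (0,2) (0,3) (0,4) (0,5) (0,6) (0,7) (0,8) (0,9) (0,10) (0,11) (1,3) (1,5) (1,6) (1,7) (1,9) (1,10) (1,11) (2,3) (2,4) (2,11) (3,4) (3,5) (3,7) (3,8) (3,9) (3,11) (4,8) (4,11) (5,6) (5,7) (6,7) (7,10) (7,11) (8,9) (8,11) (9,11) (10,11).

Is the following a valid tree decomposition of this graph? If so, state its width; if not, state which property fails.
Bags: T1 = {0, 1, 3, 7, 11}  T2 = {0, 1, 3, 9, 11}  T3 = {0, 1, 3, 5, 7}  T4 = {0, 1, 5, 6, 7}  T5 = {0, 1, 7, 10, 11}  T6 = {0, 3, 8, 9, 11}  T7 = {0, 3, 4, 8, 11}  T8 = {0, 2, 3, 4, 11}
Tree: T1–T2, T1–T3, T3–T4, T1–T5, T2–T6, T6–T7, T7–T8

Yes; width 4.

Every vertex of G appears in some bag (union = {0, 1, 2, 3, 4, 5, 6, 7, 8, 9, 10, 11}); every edge is covered by a bag; and for each vertex v the set of bags containing v is connected in the bag tree. The decomposition is therefore valid. The largest bag has 5 vertices, so the width is 4.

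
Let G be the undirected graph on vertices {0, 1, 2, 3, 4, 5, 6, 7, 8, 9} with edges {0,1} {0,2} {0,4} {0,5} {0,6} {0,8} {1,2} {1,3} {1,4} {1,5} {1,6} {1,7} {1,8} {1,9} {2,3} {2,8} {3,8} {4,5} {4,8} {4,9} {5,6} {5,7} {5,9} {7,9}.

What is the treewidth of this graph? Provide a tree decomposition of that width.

Treewidth 3.
One such decomposition:
Bags: B1 = {0, 1, 2, 8}  B2 = {1, 2, 3, 8}  B3 = {0, 1, 4, 8}  B4 = {0, 1, 4, 5}  B5 = {0, 1, 5, 6}  B6 = {1, 4, 5, 9}  B7 = {1, 5, 7, 9}
Tree: B1–B2, B1–B3, B3–B4, B4–B5, B4–B6, B6–B7

Every bag has size at most 4, so the width is 4 − 1 = 3 and tw(G) ≤ 3. On the other hand G contains the 4-clique {0, 1, 2, 8}. A clique must lie in a single bag of any decomposition, so no decomposition can have width below 3. Combining the bounds, tw(G) = 3.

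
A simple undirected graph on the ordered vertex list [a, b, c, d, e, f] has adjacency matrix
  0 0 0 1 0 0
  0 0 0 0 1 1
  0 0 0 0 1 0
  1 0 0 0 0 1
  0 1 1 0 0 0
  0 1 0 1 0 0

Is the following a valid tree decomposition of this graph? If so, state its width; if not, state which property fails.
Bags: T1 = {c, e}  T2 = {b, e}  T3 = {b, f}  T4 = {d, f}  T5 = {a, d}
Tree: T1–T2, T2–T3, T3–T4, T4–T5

Yes; width 1.

Vertex coverage: the bags together contain {a, b, c, d, e, f}, the full vertex set. Edge coverage: each edge of G has both endpoints in at least one bag. Running intersection: for every vertex, the bags containing it form a connected subtree. All three properties hold, so this is a valid tree decomposition of width max|bag| − 1 = 1, and hence tw(G) ≤ 1.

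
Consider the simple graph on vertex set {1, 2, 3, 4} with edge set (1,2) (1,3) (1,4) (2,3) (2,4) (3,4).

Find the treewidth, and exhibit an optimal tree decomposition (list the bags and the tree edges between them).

A single bag containing all 4 vertices is trivially a valid decomposition of width 3. Conversely, {1, 2, 3, 4} is a clique of size 4, and the vertices of any clique must share a bag in every tree decomposition; so some bag has ≥ 4 vertices and tw(G) ≥ 3. Therefore the treewidth is 3.

Treewidth 3.
Bags: B1 = {1, 2, 3, 4}
Tree: (single bag)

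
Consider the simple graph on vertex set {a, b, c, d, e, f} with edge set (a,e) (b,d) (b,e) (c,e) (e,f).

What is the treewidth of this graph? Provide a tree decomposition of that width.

Treewidth 1.
One optimal decomposition is:
Bags: B1 = {b, e}  B2 = {b, d}  B3 = {a, e}  B4 = {e, f}  B5 = {c, e}
Tree: B1–B2, B1–B3, B3–B4, B1–B5

Each bag holds 2 vertices, so the decomposition has width 1, which upper-bounds the treewidth. G has an edge, so its treewidth is at least 1. Hence tw(G) = 1 exactly.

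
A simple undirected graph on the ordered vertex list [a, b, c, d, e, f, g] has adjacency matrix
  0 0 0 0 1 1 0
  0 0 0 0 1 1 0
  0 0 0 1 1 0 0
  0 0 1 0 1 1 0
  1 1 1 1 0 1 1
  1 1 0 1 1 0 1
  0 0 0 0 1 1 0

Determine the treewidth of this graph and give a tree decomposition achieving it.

Every bag has size at most 3, so the width is 3 − 1 = 2 and tw(G) ≤ 2. For the lower bound, the 3 vertices {c, d, e} are pairwise adjacent, and any tree decomposition puts a clique entirely inside one bag — forcing width ≥ 2. Combining the bounds, tw(G) = 2.

Treewidth 2.
One optimal decomposition is:
Bags: B1 = {b, e, f}  B2 = {a, e, f}  B3 = {e, f, g}  B4 = {d, e, f}  B5 = {c, d, e}
Tree: B1–B2, B1–B3, B2–B4, B4–B5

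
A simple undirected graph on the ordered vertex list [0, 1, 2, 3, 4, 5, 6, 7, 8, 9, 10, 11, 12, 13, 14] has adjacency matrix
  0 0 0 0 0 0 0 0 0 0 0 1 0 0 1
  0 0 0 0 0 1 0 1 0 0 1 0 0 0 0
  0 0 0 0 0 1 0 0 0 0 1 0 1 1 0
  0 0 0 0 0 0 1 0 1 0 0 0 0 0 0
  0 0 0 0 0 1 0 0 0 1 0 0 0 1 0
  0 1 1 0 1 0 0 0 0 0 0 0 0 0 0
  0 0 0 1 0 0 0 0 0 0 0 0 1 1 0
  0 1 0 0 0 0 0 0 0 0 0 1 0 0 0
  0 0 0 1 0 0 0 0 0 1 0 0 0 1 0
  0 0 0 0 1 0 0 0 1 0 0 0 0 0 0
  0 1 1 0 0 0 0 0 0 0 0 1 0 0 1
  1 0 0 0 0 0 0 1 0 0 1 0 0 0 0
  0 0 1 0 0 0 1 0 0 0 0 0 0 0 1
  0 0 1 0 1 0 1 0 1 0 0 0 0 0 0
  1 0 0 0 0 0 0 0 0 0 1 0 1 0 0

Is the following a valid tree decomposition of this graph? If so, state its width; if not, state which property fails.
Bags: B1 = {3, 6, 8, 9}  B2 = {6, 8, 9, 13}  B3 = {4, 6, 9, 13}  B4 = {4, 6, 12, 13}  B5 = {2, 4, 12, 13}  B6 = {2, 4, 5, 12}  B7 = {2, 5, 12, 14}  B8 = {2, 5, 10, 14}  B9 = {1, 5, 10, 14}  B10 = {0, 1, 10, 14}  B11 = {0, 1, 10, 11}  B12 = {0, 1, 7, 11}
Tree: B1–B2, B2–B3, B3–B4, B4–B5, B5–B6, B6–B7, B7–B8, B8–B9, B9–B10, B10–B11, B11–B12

Yes; width 3.

Vertex coverage: the bags together contain {0, 1, 2, 3, 4, 5, 6, 7, 8, 9, 10, 11, 12, 13, 14}, the full vertex set. Edge coverage: each edge of G has both endpoints in at least one bag. Running intersection: for every vertex, the bags containing it form a connected subtree. All three properties hold, so this is a valid tree decomposition of width max|bag| − 1 = 3, and hence tw(G) ≤ 3.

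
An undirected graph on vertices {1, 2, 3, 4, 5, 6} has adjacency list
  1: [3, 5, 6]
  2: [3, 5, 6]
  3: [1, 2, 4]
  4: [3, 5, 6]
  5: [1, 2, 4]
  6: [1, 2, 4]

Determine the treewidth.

A width-3 tree decomposition is:
Bags: B1 = {1, 3, 5, 6}  B2 = {2, 3, 5, 6}  B3 = {3, 4, 5, 6}
Tree: B1–B2, B2–B3
Each bag holds 4 vertices, so the decomposition has width 3, which upper-bounds the treewidth. For the lower bound: the 4 vertex sets {1,6}, {2,3}, {5}, {4} are disjoint, each induces a connected subgraph, and every pair is joined by at least one edge of G. Contracting each set to a single vertex therefore yields K_{4} as a minor, and since treewidth is minor-monotone, tw(G) ≥ tw(K_{4}) = 3. Combining the bounds, tw(G) = 3.

3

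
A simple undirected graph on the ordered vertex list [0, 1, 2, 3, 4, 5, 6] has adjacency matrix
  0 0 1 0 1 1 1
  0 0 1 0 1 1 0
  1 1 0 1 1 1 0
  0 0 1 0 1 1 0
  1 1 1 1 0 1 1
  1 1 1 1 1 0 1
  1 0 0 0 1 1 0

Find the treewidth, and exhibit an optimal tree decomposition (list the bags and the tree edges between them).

Treewidth 3.
One optimal decomposition is:
Bags: B1 = {0, 2, 4, 5}  B2 = {1, 2, 4, 5}  B3 = {2, 3, 4, 5}  B4 = {0, 4, 5, 6}
Tree: B1–B2, B2–B3, B1–B4

The largest bag has 4 vertices, giving width 3; this decomposition certifies tw(G) ≤ 3. On the other hand G contains the 4-clique {0, 2, 4, 5}. A clique must lie in a single bag of any decomposition, so no decomposition can have width below 3. Hence tw(G) = 3 exactly.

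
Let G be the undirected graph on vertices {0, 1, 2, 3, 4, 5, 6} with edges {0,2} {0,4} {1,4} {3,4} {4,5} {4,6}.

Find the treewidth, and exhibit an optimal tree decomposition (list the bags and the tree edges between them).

The largest bag has 2 vertices, giving width 1; this decomposition certifies tw(G) ≤ 1. Since G has at least one edge (e.g. 1–4), it is not an edgeless graph, so tw(G) ≥ 1. Combining the bounds, tw(G) = 1.

Treewidth 1.
Bags: B1 = {1, 4}  B2 = {0, 4}  B3 = {4, 6}  B4 = {3, 4}  B5 = {0, 2}  B6 = {4, 5}
Tree: B1–B2, B2–B3, B3–B4, B2–B5, B4–B6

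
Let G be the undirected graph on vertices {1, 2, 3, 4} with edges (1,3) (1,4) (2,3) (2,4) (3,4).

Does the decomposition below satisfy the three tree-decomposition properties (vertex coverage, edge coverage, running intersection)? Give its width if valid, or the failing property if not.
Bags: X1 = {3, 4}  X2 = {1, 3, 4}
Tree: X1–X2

A tree decomposition must satisfy three properties: every vertex lies in some bag; for every edge, both endpoints lie together in some bag; and for every vertex, the bags containing it form a connected subtree. Here vertex 2 appears in no bag, so the decomposition is invalid.

No — vertex 2 appears in no bag.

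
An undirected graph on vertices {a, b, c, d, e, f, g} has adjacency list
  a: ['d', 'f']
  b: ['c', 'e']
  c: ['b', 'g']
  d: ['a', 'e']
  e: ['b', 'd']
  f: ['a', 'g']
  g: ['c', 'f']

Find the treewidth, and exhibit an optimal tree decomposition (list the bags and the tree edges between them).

Every bag has size at most 3, so the width is 3 − 1 = 2 and tw(G) ≤ 2. For the lower bound, G contains the cycle d–a–f–g–c–b–e–d, so G is not a forest; only forests have treewidth ≤ 1, hence tw(G) ≥ 2. Therefore the treewidth is 2.

Treewidth 2.
Bags: B1 = {a, d, f}  B2 = {d, f, g}  B3 = {c, d, g}  B4 = {b, c, d}  B5 = {b, d, e}
Tree: B1–B2, B2–B3, B3–B4, B4–B5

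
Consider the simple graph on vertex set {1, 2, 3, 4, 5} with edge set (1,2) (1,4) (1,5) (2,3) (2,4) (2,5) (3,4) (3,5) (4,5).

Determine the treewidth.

3

A width-3 tree decomposition is:
Bags: B1 = {2, 3, 4, 5}  B2 = {1, 2, 4, 5}
Tree: B1–B2
The largest bag has 4 vertices, giving width 3; this decomposition certifies tw(G) ≤ 3. For the lower bound, the 4 vertices {1, 2, 4, 5} are pairwise adjacent, and any tree decomposition puts a clique entirely inside one bag — forcing width ≥ 3. Combining the bounds, tw(G) = 3.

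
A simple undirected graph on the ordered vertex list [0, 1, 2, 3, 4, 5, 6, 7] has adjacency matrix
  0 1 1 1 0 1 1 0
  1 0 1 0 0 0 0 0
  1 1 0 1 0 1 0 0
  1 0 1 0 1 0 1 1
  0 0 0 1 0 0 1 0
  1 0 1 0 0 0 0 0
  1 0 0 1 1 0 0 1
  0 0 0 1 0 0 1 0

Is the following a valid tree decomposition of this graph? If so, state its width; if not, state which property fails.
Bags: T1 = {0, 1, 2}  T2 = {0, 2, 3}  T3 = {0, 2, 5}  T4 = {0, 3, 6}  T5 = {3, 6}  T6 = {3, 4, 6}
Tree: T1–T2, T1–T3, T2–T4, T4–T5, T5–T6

A tree decomposition must satisfy three properties: every vertex lies in some bag; for every edge, both endpoints lie together in some bag; and for every vertex, the bags containing it form a connected subtree. Here vertex 7 appears in no bag, so the decomposition is invalid.

No — vertex 7 appears in no bag.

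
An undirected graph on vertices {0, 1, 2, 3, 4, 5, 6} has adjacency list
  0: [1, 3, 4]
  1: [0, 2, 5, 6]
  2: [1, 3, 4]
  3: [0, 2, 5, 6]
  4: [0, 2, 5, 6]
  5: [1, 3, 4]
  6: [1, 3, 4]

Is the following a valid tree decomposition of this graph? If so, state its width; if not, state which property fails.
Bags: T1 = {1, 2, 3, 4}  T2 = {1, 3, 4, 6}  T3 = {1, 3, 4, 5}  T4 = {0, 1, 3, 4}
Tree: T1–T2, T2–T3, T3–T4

Every vertex of G appears in some bag (union = {0, 1, 2, 3, 4, 5, 6}); every edge is covered by a bag; and for each vertex v the set of bags containing v is connected in the bag tree. The decomposition is therefore valid. The largest bag has 4 vertices, so the width is 3.

Yes; width 3.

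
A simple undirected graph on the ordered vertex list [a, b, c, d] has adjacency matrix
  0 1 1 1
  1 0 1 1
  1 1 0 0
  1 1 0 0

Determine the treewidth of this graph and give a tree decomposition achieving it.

Each bag holds 3 vertices, so the decomposition has width 2, which upper-bounds the treewidth. Conversely, {a, b, d} is a clique of size 3, and the vertices of any clique must share a bag in every tree decomposition; so some bag has ≥ 3 vertices and tw(G) ≥ 2. The upper and lower bounds meet at 2, so that is the treewidth.

Treewidth 2.
Bags: B1 = {a, b, d}  B2 = {a, b, c}
Tree: B1–B2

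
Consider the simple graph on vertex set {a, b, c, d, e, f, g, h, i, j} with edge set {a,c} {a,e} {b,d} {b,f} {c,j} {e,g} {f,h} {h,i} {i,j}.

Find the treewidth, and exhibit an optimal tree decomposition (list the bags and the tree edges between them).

Treewidth 1.
One optimal decomposition is:
Bags: B1 = {b, d}  B2 = {b, f}  B3 = {f, h}  B4 = {h, i}  B5 = {i, j}  B6 = {c, j}  B7 = {a, c}  B8 = {a, e}  B9 = {e, g}
Tree: B1–B2, B2–B3, B3–B4, B4–B5, B5–B6, B6–B7, B7–B8, B8–B9

Every bag has size at most 2, so the width is 2 − 1 = 1 and tw(G) ≤ 1. Any graph with an edge has treewidth ≥ 1, and G has the edge d–b. The upper and lower bounds meet at 1, so that is the treewidth.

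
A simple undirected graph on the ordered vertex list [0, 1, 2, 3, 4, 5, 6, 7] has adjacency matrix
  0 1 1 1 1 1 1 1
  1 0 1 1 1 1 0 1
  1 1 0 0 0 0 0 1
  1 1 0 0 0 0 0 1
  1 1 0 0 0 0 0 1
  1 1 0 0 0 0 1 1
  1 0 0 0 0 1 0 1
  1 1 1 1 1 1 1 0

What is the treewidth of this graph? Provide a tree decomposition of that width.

Each bag holds 4 vertices, so the decomposition has width 3, which upper-bounds the treewidth. Conversely, {0, 1, 2, 7} is a clique of size 4, and the vertices of any clique must share a bag in every tree decomposition; so some bag has ≥ 4 vertices and tw(G) ≥ 3. Hence tw(G) = 3 exactly.

Treewidth 3.
One such decomposition:
Bags: B1 = {0, 1, 5, 7}  B2 = {0, 5, 6, 7}  B3 = {0, 1, 2, 7}  B4 = {0, 1, 3, 7}  B5 = {0, 1, 4, 7}
Tree: B1–B2, B1–B3, B3–B4, B1–B5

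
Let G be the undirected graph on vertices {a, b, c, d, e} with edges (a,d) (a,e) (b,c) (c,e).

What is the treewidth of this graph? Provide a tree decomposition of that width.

Each bag holds 2 vertices, so the decomposition has width 1, which upper-bounds the treewidth. Any graph with an edge has treewidth ≥ 1, and G has the edge b–c. The upper and lower bounds meet at 1, so that is the treewidth.

Treewidth 1.
One such decomposition:
Bags: B1 = {b, c}  B2 = {c, e}  B3 = {a, e}  B4 = {a, d}
Tree: B1–B2, B2–B3, B3–B4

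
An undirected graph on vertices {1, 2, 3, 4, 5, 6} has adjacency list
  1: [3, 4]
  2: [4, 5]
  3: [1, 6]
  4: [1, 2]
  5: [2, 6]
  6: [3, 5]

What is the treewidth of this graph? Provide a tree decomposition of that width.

The largest bag has 3 vertices, giving width 2; this decomposition certifies tw(G) ≤ 2. Since 3–1–4–2–5–6–3 is a cycle in G, G is not acyclic. Forests are exactly the graphs of treewidth ≤ 1, so tw(G) ≥ 2. Therefore the treewidth is 2.

Treewidth 2.
One optimal decomposition is:
Bags: B1 = {1, 3, 4}  B2 = {2, 3, 4}  B3 = {2, 3, 5}  B4 = {3, 5, 6}
Tree: B1–B2, B2–B3, B3–B4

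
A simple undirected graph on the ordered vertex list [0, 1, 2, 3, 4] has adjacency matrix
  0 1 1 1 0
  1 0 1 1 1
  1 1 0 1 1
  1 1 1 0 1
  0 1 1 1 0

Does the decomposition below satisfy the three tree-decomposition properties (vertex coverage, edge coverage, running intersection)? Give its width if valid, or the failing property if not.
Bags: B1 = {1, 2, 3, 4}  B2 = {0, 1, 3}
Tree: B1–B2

A tree decomposition must satisfy three properties: every vertex lies in some bag; for every edge, both endpoints lie together in some bag; and for every vertex, the bags containing it form a connected subtree. Here edge (2,0) lies in no bag, so the decomposition is invalid.

No — edge (2,0) lies in no bag.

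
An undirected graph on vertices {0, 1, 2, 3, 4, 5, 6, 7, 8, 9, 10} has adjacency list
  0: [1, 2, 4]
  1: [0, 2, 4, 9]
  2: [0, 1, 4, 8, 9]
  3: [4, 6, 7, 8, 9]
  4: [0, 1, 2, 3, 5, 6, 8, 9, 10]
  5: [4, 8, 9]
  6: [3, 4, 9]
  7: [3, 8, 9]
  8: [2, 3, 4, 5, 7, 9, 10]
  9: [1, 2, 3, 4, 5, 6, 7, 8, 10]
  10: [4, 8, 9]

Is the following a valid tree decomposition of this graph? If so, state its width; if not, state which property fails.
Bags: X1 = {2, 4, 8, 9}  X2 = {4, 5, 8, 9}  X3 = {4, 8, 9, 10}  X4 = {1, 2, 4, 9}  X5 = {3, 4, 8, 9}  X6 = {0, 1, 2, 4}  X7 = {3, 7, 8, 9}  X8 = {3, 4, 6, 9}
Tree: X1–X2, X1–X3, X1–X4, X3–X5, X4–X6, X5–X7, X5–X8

Vertex coverage: the bags together contain {0, 1, 2, 3, 4, 5, 6, 7, 8, 9, 10}, the full vertex set. Edge coverage: each edge of G has both endpoints in at least one bag. Running intersection: for every vertex, the bags containing it form a connected subtree. All three properties hold, so this is a valid tree decomposition of width max|bag| − 1 = 3, and hence tw(G) ≤ 3.

Yes; width 3.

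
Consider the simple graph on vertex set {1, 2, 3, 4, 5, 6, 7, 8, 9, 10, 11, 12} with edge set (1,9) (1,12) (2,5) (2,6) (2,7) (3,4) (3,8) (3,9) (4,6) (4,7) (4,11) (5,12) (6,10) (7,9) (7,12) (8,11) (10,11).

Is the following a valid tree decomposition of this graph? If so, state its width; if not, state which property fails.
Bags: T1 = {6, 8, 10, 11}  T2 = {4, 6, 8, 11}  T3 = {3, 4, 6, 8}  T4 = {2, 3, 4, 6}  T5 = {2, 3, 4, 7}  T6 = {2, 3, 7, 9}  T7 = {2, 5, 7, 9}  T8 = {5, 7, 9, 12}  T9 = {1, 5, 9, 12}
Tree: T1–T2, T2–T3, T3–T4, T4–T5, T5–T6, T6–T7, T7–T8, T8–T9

Yes; width 3.

Every vertex of G appears in some bag (union = {1, 2, 3, 4, 5, 6, 7, 8, 9, 10, 11, 12}); every edge is covered by a bag; and for each vertex v the set of bags containing v is connected in the bag tree. The decomposition is therefore valid. The largest bag has 4 vertices, so the width is 3.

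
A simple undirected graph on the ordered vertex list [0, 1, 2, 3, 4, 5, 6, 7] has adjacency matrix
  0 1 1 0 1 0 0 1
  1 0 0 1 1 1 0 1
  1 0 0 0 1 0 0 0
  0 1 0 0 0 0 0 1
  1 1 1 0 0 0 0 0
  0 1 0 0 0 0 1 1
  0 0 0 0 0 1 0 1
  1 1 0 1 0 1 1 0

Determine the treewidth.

A width-2 tree decomposition is:
Bags: B1 = {0, 1, 7}  B2 = {1, 5, 7}  B3 = {0, 1, 4}  B4 = {0, 2, 4}  B5 = {1, 3, 7}  B6 = {5, 6, 7}
Tree: B1–B2, B1–B3, B3–B4, B1–B5, B2–B6
Every bag has size at most 3, so the width is 3 − 1 = 2 and tw(G) ≤ 2. On the other hand G contains the 3-clique {0, 1, 4}. A clique must lie in a single bag of any decomposition, so no decomposition can have width below 2. Hence tw(G) = 2 exactly.

2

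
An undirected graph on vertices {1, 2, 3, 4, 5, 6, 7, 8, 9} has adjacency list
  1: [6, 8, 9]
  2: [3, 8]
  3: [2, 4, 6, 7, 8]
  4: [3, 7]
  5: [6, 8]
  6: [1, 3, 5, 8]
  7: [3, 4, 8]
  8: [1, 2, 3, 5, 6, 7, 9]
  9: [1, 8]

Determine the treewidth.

2

A width-2 tree decomposition is:
Bags: B1 = {3, 6, 8}  B2 = {5, 6, 8}  B3 = {3, 7, 8}  B4 = {1, 6, 8}  B5 = {2, 3, 8}  B6 = {1, 8, 9}  B7 = {3, 4, 7}
Tree: B1–B2, B1–B3, B1–B4, B3–B5, B4–B6, B3–B7
The largest bag has 3 vertices, giving width 2; this decomposition certifies tw(G) ≤ 2. Conversely, {1, 8, 9} is a clique of size 3, and the vertices of any clique must share a bag in every tree decomposition; so some bag has ≥ 3 vertices and tw(G) ≥ 2. Therefore the treewidth is 2.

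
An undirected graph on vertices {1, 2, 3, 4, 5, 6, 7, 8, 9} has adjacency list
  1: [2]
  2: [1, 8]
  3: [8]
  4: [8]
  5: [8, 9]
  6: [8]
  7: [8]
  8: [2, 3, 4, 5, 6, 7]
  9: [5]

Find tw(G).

A width-1 tree decomposition is:
Bags: B1 = {5, 9}  B2 = {5, 8}  B3 = {7, 8}  B4 = {4, 8}  B5 = {6, 8}  B6 = {2, 8}  B7 = {1, 2}  B8 = {3, 8}
Tree: B1–B2, B2–B3, B3–B4, B4–B5, B5–B6, B6–B7, B4–B8
The largest bag has 2 vertices, giving width 1; this decomposition certifies tw(G) ≤ 1. G has an edge, so its treewidth is at least 1. Hence tw(G) = 1 exactly.

1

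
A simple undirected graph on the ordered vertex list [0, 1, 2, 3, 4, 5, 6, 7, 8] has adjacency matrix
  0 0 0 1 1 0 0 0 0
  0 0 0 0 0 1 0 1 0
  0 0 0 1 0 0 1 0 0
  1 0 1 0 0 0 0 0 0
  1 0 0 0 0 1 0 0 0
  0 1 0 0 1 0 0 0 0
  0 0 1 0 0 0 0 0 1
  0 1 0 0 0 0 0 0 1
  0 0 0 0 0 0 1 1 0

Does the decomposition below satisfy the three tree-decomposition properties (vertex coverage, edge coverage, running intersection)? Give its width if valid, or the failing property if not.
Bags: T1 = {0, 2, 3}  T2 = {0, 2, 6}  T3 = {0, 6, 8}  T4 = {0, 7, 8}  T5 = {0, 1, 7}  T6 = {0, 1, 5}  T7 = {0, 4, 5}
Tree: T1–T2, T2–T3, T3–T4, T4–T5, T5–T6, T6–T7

Yes; width 2.

Vertex coverage: the bags together contain {0, 1, 2, 3, 4, 5, 6, 7, 8}, the full vertex set. Edge coverage: each edge of G has both endpoints in at least one bag. Running intersection: for every vertex, the bags containing it form a connected subtree. All three properties hold, so this is a valid tree decomposition of width max|bag| − 1 = 2, and hence tw(G) ≤ 2.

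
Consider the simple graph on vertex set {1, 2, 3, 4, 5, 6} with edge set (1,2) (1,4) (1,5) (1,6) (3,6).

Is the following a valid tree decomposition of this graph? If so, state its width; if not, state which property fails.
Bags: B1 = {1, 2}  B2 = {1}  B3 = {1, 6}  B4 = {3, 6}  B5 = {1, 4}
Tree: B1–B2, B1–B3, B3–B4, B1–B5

A tree decomposition must satisfy three properties: every vertex lies in some bag; for every edge, both endpoints lie together in some bag; and for every vertex, the bags containing it form a connected subtree. Here vertex 5 appears in no bag, so the decomposition is invalid.

No — vertex 5 appears in no bag.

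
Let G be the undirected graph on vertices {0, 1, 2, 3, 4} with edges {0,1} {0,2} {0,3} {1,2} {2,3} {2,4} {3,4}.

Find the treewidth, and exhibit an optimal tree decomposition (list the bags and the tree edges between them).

Every bag has size at most 3, so the width is 3 − 1 = 2 and tw(G) ≤ 2. On the other hand G contains the 3-clique {0, 1, 2}. A clique must lie in a single bag of any decomposition, so no decomposition can have width below 2. Therefore the treewidth is 2.

Treewidth 2.
Bags: B1 = {2, 3, 4}  B2 = {0, 2, 3}  B3 = {0, 1, 2}
Tree: B1–B2, B2–B3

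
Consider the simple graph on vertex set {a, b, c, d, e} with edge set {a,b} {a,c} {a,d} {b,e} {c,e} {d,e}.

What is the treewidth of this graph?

A width-2 tree decomposition is:
Bags: B1 = {a, c, e}  B2 = {a, d, e}  B3 = {a, b, e}
Tree: B1–B2, B2–B3
Each bag holds 3 vertices, so the decomposition has width 2, which upper-bounds the treewidth. For the lower bound, G contains the cycle c–e–d–a–c, so G is not a forest; only forests have treewidth ≤ 1, hence tw(G) ≥ 2. The upper and lower bounds meet at 2, so that is the treewidth.

2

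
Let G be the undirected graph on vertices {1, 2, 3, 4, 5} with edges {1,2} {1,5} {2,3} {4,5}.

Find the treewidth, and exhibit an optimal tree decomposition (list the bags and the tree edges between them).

The largest bag has 2 vertices, giving width 1; this decomposition certifies tw(G) ≤ 1. G has an edge, so its treewidth is at least 1. The upper and lower bounds meet at 1, so that is the treewidth.

Treewidth 1.
One such decomposition:
Bags: B1 = {4, 5}  B2 = {1, 5}  B3 = {1, 2}  B4 = {2, 3}
Tree: B1–B2, B2–B3, B3–B4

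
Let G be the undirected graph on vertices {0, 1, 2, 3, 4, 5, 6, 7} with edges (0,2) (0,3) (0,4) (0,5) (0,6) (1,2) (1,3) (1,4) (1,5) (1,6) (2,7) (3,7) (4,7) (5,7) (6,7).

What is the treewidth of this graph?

A width-3 tree decomposition is:
Bags: B1 = {0, 1, 2, 7}  B2 = {0, 1, 5, 7}  B3 = {0, 1, 4, 7}  B4 = {0, 1, 6, 7}  B5 = {0, 1, 3, 7}
Tree: B1–B2, B2–B3, B3–B4, B4–B5
Every bag has size at most 4, so the width is 4 − 1 = 3 and tw(G) ≤ 3. For the lower bound: the 4 vertex sets {2,7}, {1,5}, {0}, {4} are disjoint, each induces a connected subgraph, and every pair is joined by at least one edge of G. Contracting each set to a single vertex therefore yields K_{4} as a minor, and since treewidth is minor-monotone, tw(G) ≥ tw(K_{4}) = 3. Combining the bounds, tw(G) = 3.

3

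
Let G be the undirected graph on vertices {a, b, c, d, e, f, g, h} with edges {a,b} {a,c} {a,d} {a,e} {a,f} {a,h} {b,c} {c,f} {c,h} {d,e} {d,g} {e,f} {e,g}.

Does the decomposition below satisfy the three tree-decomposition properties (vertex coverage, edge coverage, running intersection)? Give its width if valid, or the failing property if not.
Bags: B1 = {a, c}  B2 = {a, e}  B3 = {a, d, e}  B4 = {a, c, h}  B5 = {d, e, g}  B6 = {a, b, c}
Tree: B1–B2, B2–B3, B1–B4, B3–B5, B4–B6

A tree decomposition must satisfy three properties: every vertex lies in some bag; for every edge, both endpoints lie together in some bag; and for every vertex, the bags containing it form a connected subtree. Here vertex f appears in no bag, so the decomposition is invalid.

No — vertex f appears in no bag.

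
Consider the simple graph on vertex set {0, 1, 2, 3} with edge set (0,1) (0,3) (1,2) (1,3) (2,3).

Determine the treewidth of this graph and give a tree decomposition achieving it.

Every bag has size at most 3, so the width is 3 − 1 = 2 and tw(G) ≤ 2. For the lower bound, the 3 vertices {0, 1, 3} are pairwise adjacent, and any tree decomposition puts a clique entirely inside one bag — forcing width ≥ 2. Therefore the treewidth is 2.

Treewidth 2.
Bags: B1 = {0, 1, 3}  B2 = {1, 2, 3}
Tree: B1–B2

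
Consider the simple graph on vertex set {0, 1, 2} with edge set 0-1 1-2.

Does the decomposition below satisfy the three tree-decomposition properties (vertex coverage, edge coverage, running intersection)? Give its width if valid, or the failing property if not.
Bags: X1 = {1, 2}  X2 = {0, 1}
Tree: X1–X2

Checking the three conditions: (i) the bags cover all of {0, 1, 2}; (ii) for each edge, some bag contains both endpoints; (iii) the bags containing any fixed vertex form a subtree. All hold, so the decomposition is valid with width 2 − 1 = 1.

Yes; width 1.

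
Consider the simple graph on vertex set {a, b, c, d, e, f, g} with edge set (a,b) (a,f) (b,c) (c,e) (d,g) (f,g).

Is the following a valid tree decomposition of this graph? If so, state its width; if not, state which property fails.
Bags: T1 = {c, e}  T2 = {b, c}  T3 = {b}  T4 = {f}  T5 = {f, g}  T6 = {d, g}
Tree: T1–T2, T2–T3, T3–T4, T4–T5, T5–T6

No — vertex a appears in no bag.

A tree decomposition must satisfy three properties: every vertex lies in some bag; for every edge, both endpoints lie together in some bag; and for every vertex, the bags containing it form a connected subtree. Here vertex a appears in no bag, so the decomposition is invalid.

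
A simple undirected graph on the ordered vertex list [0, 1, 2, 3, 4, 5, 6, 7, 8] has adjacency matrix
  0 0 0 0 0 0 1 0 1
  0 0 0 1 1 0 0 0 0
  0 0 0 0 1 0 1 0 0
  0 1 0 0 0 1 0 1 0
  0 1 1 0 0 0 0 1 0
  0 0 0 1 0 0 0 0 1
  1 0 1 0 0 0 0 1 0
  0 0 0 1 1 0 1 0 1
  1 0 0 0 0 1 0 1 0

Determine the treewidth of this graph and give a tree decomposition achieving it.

The largest bag has 4 vertices, giving width 3; this decomposition certifies tw(G) ≤ 3. For the lower bound: the 4 vertex sets {0,5,8}, {6}, {7}, {1,2,3,4} are disjoint, each induces a connected subgraph, and every pair is joined by at least one edge of G. Contracting each set to a single vertex therefore yields K_{4} as a minor, and since treewidth is minor-monotone, tw(G) ≥ tw(K_{4}) = 3. Combining the bounds, tw(G) = 3.

Treewidth 3.
One such decomposition:
Bags: B1 = {0, 5, 6, 8}  B2 = {5, 6, 7, 8}  B3 = {3, 5, 6, 7}  B4 = {2, 3, 6, 7}  B5 = {2, 3, 4, 7}  B6 = {1, 2, 3, 4}
Tree: B1–B2, B2–B3, B3–B4, B4–B5, B5–B6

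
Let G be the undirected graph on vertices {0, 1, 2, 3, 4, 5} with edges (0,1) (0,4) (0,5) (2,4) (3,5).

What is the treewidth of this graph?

A width-1 tree decomposition is:
Bags: B1 = {0, 5}  B2 = {0, 4}  B3 = {0, 1}  B4 = {2, 4}  B5 = {3, 5}
Tree: B1–B2, B1–B3, B2–B4, B1–B5
Each bag holds 2 vertices, so the decomposition has width 1, which upper-bounds the treewidth. Any graph with an edge has treewidth ≥ 1, and G has the edge 5–0. Hence tw(G) = 1 exactly.

1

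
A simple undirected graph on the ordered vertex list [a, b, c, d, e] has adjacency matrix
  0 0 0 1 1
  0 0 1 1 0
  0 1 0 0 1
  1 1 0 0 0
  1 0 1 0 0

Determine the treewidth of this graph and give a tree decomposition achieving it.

The largest bag has 3 vertices, giving width 2; this decomposition certifies tw(G) ≤ 2. For the lower bound, G contains the cycle a–d–b–c–e–a, so G is not a forest; only forests have treewidth ≤ 1, hence tw(G) ≥ 2. Therefore the treewidth is 2.

Treewidth 2.
One optimal decomposition is:
Bags: B1 = {a, b, d}  B2 = {a, b, c}  B3 = {a, c, e}
Tree: B1–B2, B2–B3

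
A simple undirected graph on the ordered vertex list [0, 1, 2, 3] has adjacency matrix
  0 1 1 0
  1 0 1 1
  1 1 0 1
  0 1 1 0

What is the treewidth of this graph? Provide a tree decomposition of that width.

Treewidth 2.
One such decomposition:
Bags: B1 = {1, 2, 3}  B2 = {0, 1, 2}
Tree: B1–B2

Each bag holds 3 vertices, so the decomposition has width 2, which upper-bounds the treewidth. On the other hand G contains the 3-clique {0, 1, 2}. A clique must lie in a single bag of any decomposition, so no decomposition can have width below 2. Therefore the treewidth is 2.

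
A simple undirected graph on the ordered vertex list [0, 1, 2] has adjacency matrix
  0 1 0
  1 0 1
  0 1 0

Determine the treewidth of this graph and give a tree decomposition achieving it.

Treewidth 1.
One such decomposition:
Bags: B1 = {0, 1}  B2 = {1, 2}
Tree: B1–B2

The largest bag has 2 vertices, giving width 1; this decomposition certifies tw(G) ≤ 1. Any graph with an edge has treewidth ≥ 1, and G has the edge 1–0. The upper and lower bounds meet at 1, so that is the treewidth.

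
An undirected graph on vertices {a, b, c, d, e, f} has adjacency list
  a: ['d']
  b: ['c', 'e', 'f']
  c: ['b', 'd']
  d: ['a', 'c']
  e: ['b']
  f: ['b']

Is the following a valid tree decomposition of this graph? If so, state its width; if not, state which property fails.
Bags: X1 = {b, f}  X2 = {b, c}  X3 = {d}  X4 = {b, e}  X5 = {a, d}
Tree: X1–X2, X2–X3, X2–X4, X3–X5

No — edge (c,d) lies in no bag.

A tree decomposition must satisfy three properties: every vertex lies in some bag; for every edge, both endpoints lie together in some bag; and for every vertex, the bags containing it form a connected subtree. Here edge (c,d) lies in no bag, so the decomposition is invalid.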